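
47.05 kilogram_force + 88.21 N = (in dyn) 5.496e+07. Check: 1 kilogram_force = 9.80665 N, so 47.05 kilogram_force = 47.05 * 9.80665 = 461.40288 N. 88.21 N is already in N. Sum: 461.40288 + 88.21 = 549.61288 N. 1 dyn = 1e-05 N, so 549.61288 N = 549.61288 / 1e-05 = 54961288 dyn ≈ 5.496e+07 dyn (4 s.f.).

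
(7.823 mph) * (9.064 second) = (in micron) 1 mph = 0.44704 m/s, so 7.823 mph = 7.823 * 0.44704 = 3.4971939 m/s. 9.064 second = 9.064 s. Combine: 3.4971939 m/s * 9.064 s = 31.698566 m. 1 micron = 1e-06 m, so 31.698566 m = 31.698566 / 1e-06 = 31698566 micron ≈ 3.17e+07 micron (4 s.f.). Final answer: 3.17e+07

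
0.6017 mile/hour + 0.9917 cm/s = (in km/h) 1 mile/hour = 0.44704 m/s, so 0.6017 mile/hour = 0.6017 * 0.44704 = 0.26898397 m/s. 1 cm/s = 0.01 m/s, so 0.9917 cm/s = 0.9917 * 0.01 = 0.009917 m/s. Sum: 0.26898397 + 0.009917 = 0.27890097 m/s. 1 km/h = 0.27777778 m/s, so 0.27890097 m/s = 0.27890097 / 0.27777778 = 1.0040435 km/h ≈ 1.004 km/h (4 s.f.). Final answer: 1.004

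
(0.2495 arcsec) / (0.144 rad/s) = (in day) 1 arcsec = 4.8481368e-06 rad, so 0.2495 arcsec = 0.2495 * 4.8481368e-06 = 1.2096101e-06 rad. 0.144 rad/s is already in rad/s. Combine: 1.2096101e-06 rad / 0.144 rad/s = 8.4000704e-06 s. 1 day = 86400 s, so 8.4000704e-06 s = 8.4000704e-06 / 86400 = 9.7223037e-11 day ≈ 9.722e-11 day (4 s.f.). Final answer: 9.722e-11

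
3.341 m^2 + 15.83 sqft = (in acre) 0.001189. Check: 3.341 m^2 is already in m^2. 1 sqft = 0.09290304 m^2, so 15.83 sqft = 15.83 * 0.09290304 = 1.4706551 m^2. Sum: 3.341 + 1.4706551 = 4.8116551 m^2. 1 acre = 4046.8564 m^2, so 4.8116551 m^2 = 4.8116551 / 4046.8564 = 0.0011889859 acre ≈ 0.001189 acre (4 s.f.).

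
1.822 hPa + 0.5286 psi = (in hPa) 38.27. Check: 1 hPa = 100 Pa, so 1.822 hPa = 1.822 * 100 = 182.2 Pa. 1 psi = 6894.7573 Pa, so 0.5286 psi = 0.5286 * 6894.7573 = 3644.5687 Pa. Sum: 182.2 + 3644.5687 = 3826.7687 Pa. 1 hPa = 100 Pa, so 3826.7687 Pa = 3826.7687 / 100 = 38.267687 hPa ≈ 38.27 hPa (4 s.f.).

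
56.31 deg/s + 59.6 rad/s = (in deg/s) 3471. Check: 1 deg/s = 0.017453293 rad/s, so 56.31 deg/s = 56.31 * 0.017453293 = 0.9827949 rad/s. 59.6 rad/s is already in rad/s. Sum: 0.9827949 + 59.6 = 60.582795 rad/s. 1 deg/s = 0.017453293 rad/s, so 60.582795 rad/s = 60.582795 / 0.017453293 = 3471.1385 deg/s ≈ 3471 deg/s (4 s.f.).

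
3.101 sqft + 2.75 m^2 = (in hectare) 0.0003038. Check: 1 sqft = 0.09290304 m^2, so 3.101 sqft = 3.101 * 0.09290304 = 0.28809233 m^2. 2.75 m^2 is already in m^2. Sum: 0.28809233 + 2.75 = 3.0380923 m^2. 1 hectare = 10000 m^2, so 3.0380923 m^2 = 3.0380923 / 10000 = 0.00030380923 hectare ≈ 0.0003038 hectare (4 s.f.).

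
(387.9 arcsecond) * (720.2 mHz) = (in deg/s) 1 arcsecond = 4.8481368e-06 rad, so 387.9 arcsecond = 387.9 * 4.8481368e-06 = 0.0018805923 rad. 1 mHz = 0.001 Hz, so 720.2 mHz = 720.2 * 0.001 = 0.7202 Hz. Combine: 0.0018805923 rad * 0.7202 Hz = 0.0013544026 rad/s. 1 deg/s = 0.017453293 rad/s, so 0.0013544026 rad/s = 0.0013544026 / 0.017453293 = 0.07760155 deg/s ≈ 0.0776 deg/s (4 s.f.). Final answer: 0.0776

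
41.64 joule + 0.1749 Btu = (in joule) 41.64 joule = 41.64 J. 1 Btu = 1055.0559 J, so 0.1749 Btu = 0.1749 * 1055.0559 = 184.52927 J. Sum: 41.64 + 184.52927 = 226.16927 J. 226.16927 J = 226.16927 joule ≈ 226.2 joule (4 s.f.). Final answer: 226.2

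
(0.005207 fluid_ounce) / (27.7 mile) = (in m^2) 1 fluid_ounce = 2.957353e-05 m^3, so 0.005207 fluid_ounce = 0.005207 * 2.957353e-05 = 1.5398937e-07 m^3. 1 mile = 1609.344 m, so 27.7 mile = 27.7 * 1609.344 = 44578.829 m. Combine: 1.5398937e-07 m^3 / 44578.829 m = 3.4543162e-12 m^2. Result: 3.4543162e-12 m^2 ≈ 3.454e-12 m^2 (4 s.f.). Final answer: 3.454e-12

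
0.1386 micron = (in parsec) 4.492e-24. Check: 1 micron = 1e-06 m, so 0.1386 micron = 0.1386 * 1e-06 = 1.386e-07 m. 1 parsec = 3.0856776e+16 m, so 1.386e-07 m = 1.386e-07 / 3.0856776e+16 = 4.4917201e-24 parsec ≈ 4.492e-24 parsec (4 s.f.).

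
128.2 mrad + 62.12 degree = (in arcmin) 4168. Check: 1 mrad = 0.001 rad, so 128.2 mrad = 128.2 * 0.001 = 0.1282 rad. 1 degree = 0.017453293 rad, so 62.12 degree = 62.12 * 0.017453293 = 1.0841985 rad. Sum: 0.1282 + 1.0841985 = 1.2123985 rad. 1 arcmin = 0.00029088821 rad, so 1.2123985 rad = 1.2123985 / 0.00029088821 = 4167.9191 arcmin ≈ 4168 arcmin (4 s.f.).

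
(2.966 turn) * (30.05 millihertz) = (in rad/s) 0.56. Check: 1 turn = 6.2831853 rad, so 2.966 turn = 2.966 * 6.2831853 = 18.635928 rad. 1 millihertz = 0.001 Hz, so 30.05 millihertz = 30.05 * 0.001 = 0.03005 Hz. Combine: 18.635928 rad * 0.03005 Hz = 0.56000963 rad/s. Result: 0.56000963 rad/s ≈ 0.56 rad/s (4 s.f.).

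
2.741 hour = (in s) 9868. Check: 1 hour = 3600 s, so 2.741 hour = 2.741 * 3600 = 9867.6 s. Result: 9867.6 s ≈ 9868 s (4 s.f.).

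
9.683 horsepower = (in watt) 1 horsepower = 745.69987 W, so 9.683 horsepower = 9.683 * 745.69987 = 7220.6119 W. 7220.6119 W = 7220.6119 watt ≈ 7221 watt (4 s.f.). Final answer: 7221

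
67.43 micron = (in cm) 0.006743. Check: 1 micron = 1e-06 m, so 67.43 micron = 67.43 * 1e-06 = 6.743e-05 m. 1 cm = 0.01 m, so 6.743e-05 m = 6.743e-05 / 0.01 = 0.006743 cm.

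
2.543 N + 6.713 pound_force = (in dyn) 2.543 N is already in N. 1 pound_force = 4.4482216 N, so 6.713 pound_force = 6.713 * 4.4482216 = 29.860912 N. Sum: 2.543 + 29.860912 = 32.403912 N. 1 dyn = 1e-05 N, so 32.403912 N = 32.403912 / 1e-05 = 3240391.2 dyn ≈ 3.24e+06 dyn (4 s.f.). Final answer: 3.24e+06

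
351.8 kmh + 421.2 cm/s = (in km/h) 367. Check: 1 kmh = 0.27777778 m/s, so 351.8 kmh = 351.8 * 0.27777778 = 97.722222 m/s. 1 cm/s = 0.01 m/s, so 421.2 cm/s = 421.2 * 0.01 = 4.212 m/s. Sum: 97.722222 + 4.212 = 101.93422 m/s. 1 km/h = 0.27777778 m/s, so 101.93422 m/s = 101.93422 / 0.27777778 = 366.9632 km/h ≈ 367 km/h (4 s.f.).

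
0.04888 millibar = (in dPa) 48.88. Check: 1 millibar = 100 Pa, so 0.04888 millibar = 0.04888 * 100 = 4.888 Pa. 1 dPa = 0.1 Pa, so 4.888 Pa = 4.888 / 0.1 = 48.88 dPa.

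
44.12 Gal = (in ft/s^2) 1.448. Check: 1 Gal = 0.01 m/s^2, so 44.12 Gal = 44.12 * 0.01 = 0.4412 m/s^2. 1 ft/s^2 = 0.3048 m/s^2, so 0.4412 m/s^2 = 0.4412 / 0.3048 = 1.4475066 ft/s^2 ≈ 1.448 ft/s^2 (4 s.f.).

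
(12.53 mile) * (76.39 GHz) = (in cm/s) 1 mile = 1609.344 m, so 12.53 mile = 12.53 * 1609.344 = 20165.08 m. 1 GHz = 1e+09 Hz, so 76.39 GHz = 76.39 * 1e+09 = 7.639e+10 Hz. Combine: 20165.08 m * 7.639e+10 Hz = 1.5404105e+15 m/s. 1 cm/s = 0.01 m/s, so 1.5404105e+15 m/s = 1.5404105e+15 / 0.01 = 1.5404105e+17 cm/s ≈ 1.54e+17 cm/s (4 s.f.). Final answer: 1.54e+17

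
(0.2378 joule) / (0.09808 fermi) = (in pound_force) 5.451e+14. Check: 0.2378 joule = 0.2378 J. 1 fermi = 1e-15 m, so 0.09808 fermi = 0.09808 * 1e-15 = 9.808e-17 m. Combine: 0.2378 J / 9.808e-17 m = 2.4245514e+15 N. 1 pound_force = 4.4482216 N, so 2.4245514e+15 N = 2.4245514e+15 / 4.4482216 = 5.4506083e+14 pound_force ≈ 5.451e+14 pound_force (4 s.f.).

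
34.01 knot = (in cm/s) 1750. Check: 1 knot = 0.51444444 m/s, so 34.01 knot = 34.01 * 0.51444444 = 17.496256 m/s. 1 cm/s = 0.01 m/s, so 17.496256 m/s = 17.496256 / 0.01 = 1749.6256 cm/s ≈ 1750 cm/s (4 s.f.).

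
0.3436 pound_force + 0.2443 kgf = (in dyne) 1 pound_force = 4.4482216 N, so 0.3436 pound_force = 0.3436 * 4.4482216 = 1.5284089 N. 1 kgf = 9.80665 N, so 0.2443 kgf = 0.2443 * 9.80665 = 2.3957646 N. Sum: 1.5284089 + 2.3957646 = 3.9241735 N. 1 dyne = 1e-05 N, so 3.9241735 N = 3.9241735 / 1e-05 = 392417.35 dyne ≈ 3.924e+05 dyne (4 s.f.). Final answer: 3.924e+05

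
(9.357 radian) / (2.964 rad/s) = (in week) 9.357 radian = 9.357 rad. 2.964 rad/s is already in rad/s. Combine: 9.357 rad / 2.964 rad/s = 3.1568826 s. 1 week = 604800 s, so 3.1568826 s = 3.1568826 / 604800 = 5.2197133e-06 week ≈ 5.22e-06 week (4 s.f.). Final answer: 5.22e-06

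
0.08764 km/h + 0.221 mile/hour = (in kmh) 0.4433. Check: 1 km/h = 0.27777778 m/s, so 0.08764 km/h = 0.08764 * 0.27777778 = 0.024344444 m/s. 1 mile/hour = 0.44704 m/s, so 0.221 mile/hour = 0.221 * 0.44704 = 0.09879584 m/s. Sum: 0.024344444 + 0.09879584 = 0.12314028 m/s. 1 kmh = 0.27777778 m/s, so 0.12314028 m/s = 0.12314028 / 0.27777778 = 0.44330502 kmh ≈ 0.4433 kmh (4 s.f.).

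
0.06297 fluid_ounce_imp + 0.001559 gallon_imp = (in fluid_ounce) 1 fluid_ounce_imp = 2.8413063e-05 m^3, so 0.06297 fluid_ounce_imp = 0.06297 * 2.8413063e-05 = 1.7891705e-06 m^3. 1 gallon_imp = 0.00454609 m^3, so 0.001559 gallon_imp = 0.001559 * 0.00454609 = 7.0873543e-06 m^3. Sum: 1.7891705e-06 + 7.0873543e-06 = 8.8765249e-06 m^3. 1 fluid_ounce = 2.957353e-05 m^3, so 8.8765249e-06 m^3 = 8.8765249e-06 / 2.957353e-05 = 0.30015101 fluid_ounce ≈ 0.3002 fluid_ounce (4 s.f.). Final answer: 0.3002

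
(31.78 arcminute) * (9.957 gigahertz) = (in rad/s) 9.205e+07. Check: 1 arcminute = 0.00029088821 rad, so 31.78 arcminute = 31.78 * 0.00029088821 = 0.0092444273 rad. 1 gigahertz = 1e+09 Hz, so 9.957 gigahertz = 9.957 * 1e+09 = 9.957e+09 Hz. Combine: 0.0092444273 rad * 9.957e+09 Hz = 92046762 rad/s. Result: 92046762 rad/s ≈ 9.205e+07 rad/s (4 s.f.).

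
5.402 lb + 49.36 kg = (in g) 1 lb = 0.45359237 kg, so 5.402 lb = 5.402 * 0.45359237 = 2.450306 kg. 49.36 kg is already in kg. Sum: 2.450306 + 49.36 = 51.810306 kg. 1 g = 0.001 kg, so 51.810306 kg = 51.810306 / 0.001 = 51810.306 g ≈ 5.181e+04 g (4 s.f.). Final answer: 5.181e+04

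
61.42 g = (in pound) 0.1354. Check: 1 g = 0.001 kg, so 61.42 g = 61.42 * 0.001 = 0.06142 kg. 1 pound = 0.45359237 kg, so 0.06142 kg = 0.06142 / 0.45359237 = 0.13540792 pound ≈ 0.1354 pound (4 s.f.).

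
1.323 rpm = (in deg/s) 1 rpm = 0.10471976 rad/s, so 1.323 rpm = 1.323 * 0.10471976 = 0.13854424 rad/s. 1 deg/s = 0.017453293 rad/s, so 0.13854424 rad/s = 0.13854424 / 0.017453293 = 7.938 deg/s. Final answer: 7.938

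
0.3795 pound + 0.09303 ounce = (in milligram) 1.748e+05. Check: 1 pound = 0.45359237 kg, so 0.3795 pound = 0.3795 * 0.45359237 = 0.1721383 kg. 1 ounce = 0.028349523 kg, so 0.09303 ounce = 0.09303 * 0.028349523 = 0.0026373561 kg. Sum: 0.1721383 + 0.0026373561 = 0.17477566 kg. 1 milligram = 1e-06 kg, so 0.17477566 kg = 0.17477566 / 1e-06 = 174775.66 milligram ≈ 1.748e+05 milligram (4 s.f.).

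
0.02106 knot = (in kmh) 1 knot = 0.51444444 m/s, so 0.02106 knot = 0.02106 * 0.51444444 = 0.0108342 m/s. 1 kmh = 0.27777778 m/s, so 0.0108342 m/s = 0.0108342 / 0.27777778 = 0.03900312 kmh ≈ 0.039 kmh (4 s.f.). Final answer: 0.039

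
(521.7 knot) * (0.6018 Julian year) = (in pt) 1.445e+13. Check: 1 knot = 0.51444444 m/s, so 521.7 knot = 521.7 * 0.51444444 = 268.38567 m/s. 1 Julian year = 31557600 s, so 0.6018 Julian year = 0.6018 * 31557600 = 18991364 s. Combine: 268.38567 m/s * 18991364 s = 5.0970098e+09 m. 1 pt = 0.00035277778 m, so 5.0970098e+09 m = 5.0970098e+09 / 0.00035277778 = 1.4448217e+13 pt ≈ 1.445e+13 pt (4 s.f.).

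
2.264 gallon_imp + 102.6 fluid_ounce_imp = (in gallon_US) 1 gallon_imp = 0.00454609 m^3, so 2.264 gallon_imp = 2.264 * 0.00454609 = 0.010292348 m^3. 1 fluid_ounce_imp = 2.8413063e-05 m^3, so 102.6 fluid_ounce_imp = 102.6 * 2.8413063e-05 = 0.0029151802 m^3. Sum: 0.010292348 + 0.0029151802 = 0.013207528 m^3. 1 gallon_US = 0.0037854118 m^3, so 0.013207528 m^3 = 0.013207528 / 0.0037854118 = 3.4890598 gallon_US ≈ 3.489 gallon_US (4 s.f.). Final answer: 3.489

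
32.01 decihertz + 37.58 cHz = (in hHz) 0.03577. Check: 1 decihertz = 0.1 Hz, so 32.01 decihertz = 32.01 * 0.1 = 3.201 Hz. 1 cHz = 0.01 Hz, so 37.58 cHz = 37.58 * 0.01 = 0.3758 Hz. Sum: 3.201 + 0.3758 = 3.5768 Hz. 1 hHz = 100 Hz, so 3.5768 Hz = 3.5768 / 100 = 0.035768 hHz ≈ 0.03577 hHz (4 s.f.).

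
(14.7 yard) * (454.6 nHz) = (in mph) 1.367e-05. Check: 1 yard = 0.9144 m, so 14.7 yard = 14.7 * 0.9144 = 13.44168 m. 1 nHz = 1e-09 Hz, so 454.6 nHz = 454.6 * 1e-09 = 4.546e-07 Hz. Combine: 13.44168 m * 4.546e-07 Hz = 6.1105877e-06 m/s. 1 mph = 0.44704 m/s, so 6.1105877e-06 m/s = 6.1105877e-06 / 0.44704 = 1.3668995e-05 mph ≈ 1.367e-05 mph (4 s.f.).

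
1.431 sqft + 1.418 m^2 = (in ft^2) 1 sqft = 0.09290304 m^2, so 1.431 sqft = 1.431 * 0.09290304 = 0.13294425 m^2. 1.418 m^2 is already in m^2. Sum: 0.13294425 + 1.418 = 1.5509443 m^2. 1 ft^2 = 0.09290304 m^2, so 1.5509443 m^2 = 1.5509443 / 0.09290304 = 16.694225 ft^2 ≈ 16.69 ft^2 (4 s.f.). Final answer: 16.69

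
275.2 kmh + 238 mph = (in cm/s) 1 kmh = 0.27777778 m/s, so 275.2 kmh = 275.2 * 0.27777778 = 76.444444 m/s. 1 mph = 0.44704 m/s, so 238 mph = 238 * 0.44704 = 106.39552 m/s. Sum: 76.444444 + 106.39552 = 182.83996 m/s. 1 cm/s = 0.01 m/s, so 182.83996 m/s = 182.83996 / 0.01 = 18283.996 cm/s ≈ 1.828e+04 cm/s (4 s.f.). Final answer: 1.828e+04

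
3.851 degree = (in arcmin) 1 degree = 0.017453293 rad, so 3.851 degree = 3.851 * 0.017453293 = 0.067212629 rad. 1 arcmin = 0.00029088821 rad, so 0.067212629 rad = 0.067212629 / 0.00029088821 = 231.06 arcmin ≈ 231.1 arcmin (4 s.f.). Final answer: 231.1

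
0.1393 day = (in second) 1.204e+04. Check: 1 day = 86400 s, so 0.1393 day = 0.1393 * 86400 = 12035.52 s. 12035.52 s = 12035.52 second ≈ 1.204e+04 second (4 s.f.).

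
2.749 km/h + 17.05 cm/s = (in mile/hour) 1 km/h = 0.27777778 m/s, so 2.749 km/h = 2.749 * 0.27777778 = 0.76361111 m/s. 1 cm/s = 0.01 m/s, so 17.05 cm/s = 17.05 * 0.01 = 0.1705 m/s. Sum: 0.76361111 + 0.1705 = 0.93411111 m/s. 1 mile/hour = 0.44704 m/s, so 0.93411111 m/s = 0.93411111 / 0.44704 = 2.089547 mile/hour ≈ 2.09 mile/hour (4 s.f.). Final answer: 2.09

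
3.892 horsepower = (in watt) 2902. Check: 1 horsepower = 745.69987 W, so 3.892 horsepower = 3.892 * 745.69987 = 2902.2639 W. 2902.2639 W = 2902.2639 watt ≈ 2902 watt (4 s.f.).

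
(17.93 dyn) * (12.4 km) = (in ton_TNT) 1 dyn = 1e-05 N, so 17.93 dyn = 17.93 * 1e-05 = 0.0001793 N. 1 km = 1000 m, so 12.4 km = 12.4 * 1000 = 12400 m. Combine: 0.0001793 N * 12400 m = 2.22332 J. 1 ton_TNT = 4.184e+09 J, so 2.22332 J = 2.22332 / 4.184e+09 = 5.3138623e-10 ton_TNT ≈ 5.314e-10 ton_TNT (4 s.f.). Final answer: 5.314e-10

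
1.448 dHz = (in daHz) 0.01448. Check: 1 dHz = 0.1 Hz, so 1.448 dHz = 1.448 * 0.1 = 0.1448 Hz. 1 daHz = 10 Hz, so 0.1448 Hz = 0.1448 / 10 = 0.01448 daHz.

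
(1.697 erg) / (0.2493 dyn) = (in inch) 2.68. Check: 1 erg = 1e-07 J, so 1.697 erg = 1.697 * 1e-07 = 1.697e-07 J. 1 dyn = 1e-05 N, so 0.2493 dyn = 0.2493 * 1e-05 = 2.493e-06 N. Combine: 1.697e-07 J / 2.493e-06 N = 0.068070598 m. 1 inch = 0.0254 m, so 0.068070598 m = 0.068070598 / 0.0254 = 2.6799448 inch ≈ 2.68 inch (4 s.f.).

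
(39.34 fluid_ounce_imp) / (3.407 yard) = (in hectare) 1 fluid_ounce_imp = 2.8413063e-05 m^3, so 39.34 fluid_ounce_imp = 39.34 * 2.8413063e-05 = 0.0011177699 m^3. 1 yard = 0.9144 m, so 3.407 yard = 3.407 * 0.9144 = 3.1153608 m. Combine: 0.0011177699 m^3 / 3.1153608 m = 0.00035879307 m^2. 1 hectare = 10000 m^2, so 0.00035879307 m^2 = 0.00035879307 / 10000 = 3.5879307e-08 hectare ≈ 3.588e-08 hectare (4 s.f.). Final answer: 3.588e-08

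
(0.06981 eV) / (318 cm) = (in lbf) 7.907e-22. Check: 1 eV = 1.6021766e-19 J, so 0.06981 eV = 0.06981 * 1.6021766e-19 = 1.1184795e-20 J. 1 cm = 0.01 m, so 318 cm = 318 * 0.01 = 3.18 m. Combine: 1.1184795e-20 J / 3.18 m = 3.5172312e-21 N. 1 lbf = 4.4482216 N, so 3.5172312e-21 N = 3.5172312e-21 / 4.4482216 = 7.9070502e-22 lbf ≈ 7.907e-22 lbf (4 s.f.).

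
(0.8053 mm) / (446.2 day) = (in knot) 4.06e-11. Check: 1 mm = 0.001 m, so 0.8053 mm = 0.8053 * 0.001 = 0.0008053 m. 1 day = 86400 s, so 446.2 day = 446.2 * 86400 = 38551680 s. Combine: 0.0008053 m / 38551680 s = 2.0888843e-11 m/s. 1 knot = 0.51444444 m/s, so 2.0888843e-11 m/s = 2.0888843e-11 / 0.51444444 = 4.0604663e-11 knot ≈ 4.06e-11 knot (4 s.f.).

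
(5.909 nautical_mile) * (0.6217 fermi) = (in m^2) 1 nautical_mile = 1852 m, so 5.909 nautical_mile = 5.909 * 1852 = 10943.468 m. 1 fermi = 1e-15 m, so 0.6217 fermi = 0.6217 * 1e-15 = 6.217e-16 m. Combine: 10943.468 m * 6.217e-16 m = 6.8035541e-12 m^2. Result: 6.8035541e-12 m^2 ≈ 6.804e-12 m^2 (4 s.f.). Final answer: 6.804e-12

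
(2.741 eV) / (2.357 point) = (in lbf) 1 eV = 1.6021766e-19 J, so 2.741 eV = 2.741 * 1.6021766e-19 = 4.3915662e-19 J. 1 point = 0.00035277778 m, so 2.357 point = 2.357 * 0.00035277778 = 0.00083149722 m. Combine: 4.3915662e-19 J / 0.00083149722 m = 5.2815163e-16 N. 1 lbf = 4.4482216 N, so 5.2815163e-16 N = 5.2815163e-16 / 4.4482216 = 1.1873321e-16 lbf ≈ 1.187e-16 lbf (4 s.f.). Final answer: 1.187e-16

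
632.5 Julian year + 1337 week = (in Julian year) 658.1. Check: 1 Julian year = 31557600 s, so 632.5 Julian year = 632.5 * 31557600 = 1.9960182e+10 s. 1 week = 604800 s, so 1337 week = 1337 * 604800 = 8.086176e+08 s. Sum: 1.9960182e+10 + 8.086176e+08 = 2.07688e+10 s. 1 Julian year = 31557600 s, so 2.07688e+10 s = 2.07688e+10 / 31557600 = 658.12355 Julian year ≈ 658.1 Julian year (4 s.f.).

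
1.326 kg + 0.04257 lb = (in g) 1.326 kg is already in kg. 1 lb = 0.45359237 kg, so 0.04257 lb = 0.04257 * 0.45359237 = 0.019309427 kg. Sum: 1.326 + 0.019309427 = 1.3453094 kg. 1 g = 0.001 kg, so 1.3453094 kg = 1.3453094 / 0.001 = 1345.3094 g ≈ 1345 g (4 s.f.). Final answer: 1345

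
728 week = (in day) 1 week = 604800 s, so 728 week = 728 * 604800 = 4.402944e+08 s. 1 day = 86400 s, so 4.402944e+08 s = 4.402944e+08 / 86400 = 5096 day. Final answer: 5096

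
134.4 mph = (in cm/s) 6008. Check: 1 mph = 0.44704 m/s, so 134.4 mph = 134.4 * 0.44704 = 60.082176 m/s. 1 cm/s = 0.01 m/s, so 60.082176 m/s = 60.082176 / 0.01 = 6008.2176 cm/s ≈ 6008 cm/s (4 s.f.).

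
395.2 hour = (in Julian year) 0.04508. Check: 1 hour = 3600 s, so 395.2 hour = 395.2 * 3600 = 1422720 s. 1 Julian year = 31557600 s, so 1422720 s = 1422720 / 31557600 = 0.045083276 Julian year ≈ 0.04508 Julian year (4 s.f.).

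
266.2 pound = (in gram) 1 pound = 0.45359237 kg, so 266.2 pound = 266.2 * 0.45359237 = 120.74629 kg. 1 gram = 0.001 kg, so 120.74629 kg = 120.74629 / 0.001 = 120746.29 gram ≈ 1.207e+05 gram (4 s.f.). Final answer: 1.207e+05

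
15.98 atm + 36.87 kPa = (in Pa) 1 atm = 101325 Pa, so 15.98 atm = 15.98 * 101325 = 1619173.5 Pa. 1 kPa = 1000 Pa, so 36.87 kPa = 36.87 * 1000 = 36870 Pa. Sum: 1619173.5 + 36870 = 1656043.5 Pa. Result: 1656043.5 Pa ≈ 1.656e+06 Pa (4 s.f.). Final answer: 1.656e+06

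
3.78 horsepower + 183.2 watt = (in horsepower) 1 horsepower = 745.69987 W, so 3.78 horsepower = 3.78 * 745.69987 = 2818.7455 W. 183.2 watt = 183.2 W. Sum: 2818.7455 + 183.2 = 3001.9455 W. 1 horsepower = 745.69987 W, so 3001.9455 W = 3001.9455 / 745.69987 = 4.0256752 horsepower ≈ 4.026 horsepower (4 s.f.). Final answer: 4.026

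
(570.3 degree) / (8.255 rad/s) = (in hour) 0.0003349. Check: 1 degree = 0.017453293 rad, so 570.3 degree = 570.3 * 0.017453293 = 9.9536127 rad. 8.255 rad/s is already in rad/s. Combine: 9.9536127 rad / 8.255 rad/s = 1.2057677 s. 1 hour = 3600 s, so 1.2057677 s = 1.2057677 / 3600 = 0.00033493548 hour ≈ 0.0003349 hour (4 s.f.).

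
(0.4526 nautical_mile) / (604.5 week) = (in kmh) 1 nautical_mile = 1852 m, so 0.4526 nautical_mile = 0.4526 * 1852 = 838.2152 m. 1 week = 604800 s, so 604.5 week = 604.5 * 604800 = 3.656016e+08 s. Combine: 838.2152 m / 3.656016e+08 s = 2.2927011e-06 m/s. 1 kmh = 0.27777778 m/s, so 2.2927011e-06 m/s = 2.2927011e-06 / 0.27777778 = 8.2537241e-06 kmh ≈ 8.254e-06 kmh (4 s.f.). Final answer: 8.254e-06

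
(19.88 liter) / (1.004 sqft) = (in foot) 1 liter = 0.001 m^3, so 19.88 liter = 19.88 * 0.001 = 0.01988 m^3. 1 sqft = 0.09290304 m^2, so 1.004 sqft = 1.004 * 0.09290304 = 0.093274652 m^2. Combine: 0.01988 m^3 / 0.093274652 m^2 = 0.213134 m. 1 foot = 0.3048 m, so 0.213134 m = 0.213134 / 0.3048 = 0.69925854 foot ≈ 0.6993 foot (4 s.f.). Final answer: 0.6993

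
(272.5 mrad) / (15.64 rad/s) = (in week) 2.881e-08. Check: 1 mrad = 0.001 rad, so 272.5 mrad = 272.5 * 0.001 = 0.2725 rad. 15.64 rad/s is already in rad/s. Combine: 0.2725 rad / 15.64 rad/s = 0.017423274 s. 1 week = 604800 s, so 0.017423274 s = 0.017423274 / 604800 = 2.8808323e-08 week ≈ 2.881e-08 week (4 s.f.).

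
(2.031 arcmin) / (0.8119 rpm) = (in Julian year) 1 arcmin = 0.00029088821 rad, so 2.031 arcmin = 2.031 * 0.00029088821 = 0.00059079395 rad. 1 rpm = 0.10471976 rad/s, so 0.8119 rpm = 0.8119 * 0.10471976 = 0.085021969 rad/s. Combine: 0.00059079395 rad / 0.085021969 rad/s = 0.0069487211 s. 1 Julian year = 31557600 s, so 0.0069487211 s = 0.0069487211 / 31557600 = 2.2019168e-10 Julian year ≈ 2.202e-10 Julian year (4 s.f.). Final answer: 2.202e-10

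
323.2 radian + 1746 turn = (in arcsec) 323.2 radian = 323.2 rad. 1 turn = 6.2831853 rad, so 1746 turn = 1746 * 6.2831853 = 10970.442 rad. Sum: 323.2 + 10970.442 = 11293.642 rad. 1 arcsec = 4.8481368e-06 rad, so 11293.642 rad = 11293.642 / 4.8481368e-06 = 2.3294808e+09 arcsec ≈ 2.329e+09 arcsec (4 s.f.). Final answer: 2.329e+09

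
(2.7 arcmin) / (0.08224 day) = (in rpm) 1.056e-06. Check: 1 arcmin = 0.00029088821 rad, so 2.7 arcmin = 2.7 * 0.00029088821 = 0.00078539816 rad. 1 day = 86400 s, so 0.08224 day = 0.08224 * 86400 = 7105.536 s. Combine: 0.00078539816 rad / 7105.536 s = 1.1053327e-07 rad/s. 1 rpm = 0.10471976 rad/s, so 1.1053327e-07 rad/s = 1.1053327e-07 / 0.10471976 = 1.055515e-06 rpm ≈ 1.056e-06 rpm (4 s.f.).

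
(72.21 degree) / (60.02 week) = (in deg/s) 1 degree = 0.017453293 rad, so 72.21 degree = 72.21 * 0.017453293 = 1.2603023 rad. 1 week = 604800 s, so 60.02 week = 60.02 * 604800 = 36300096 s. Combine: 1.2603023 rad / 36300096 s = 3.4718979e-08 rad/s. 1 deg/s = 0.017453293 rad/s, so 3.4718979e-08 rad/s = 3.4718979e-08 / 0.017453293 = 1.9892509e-06 deg/s ≈ 1.989e-06 deg/s (4 s.f.). Final answer: 1.989e-06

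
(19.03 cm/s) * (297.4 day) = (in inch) 1.925e+08. Check: 1 cm/s = 0.01 m/s, so 19.03 cm/s = 19.03 * 0.01 = 0.1903 m/s. 1 day = 86400 s, so 297.4 day = 297.4 * 86400 = 25695360 s. Combine: 0.1903 m/s * 25695360 s = 4889827 m. 1 inch = 0.0254 m, so 4889827 m = 4889827 / 0.0254 = 1.9251287e+08 inch ≈ 1.925e+08 inch (4 s.f.).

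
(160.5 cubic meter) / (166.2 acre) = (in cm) 160.5 cubic meter = 160.5 m^3. 1 acre = 4046.8564 m^2, so 166.2 acre = 166.2 * 4046.8564 = 672587.54 m^2. Combine: 160.5 m^3 / 672587.54 m^2 = 0.00023863065 m. 1 cm = 0.01 m, so 0.00023863065 m = 0.00023863065 / 0.01 = 0.023863065 cm ≈ 0.02386 cm (4 s.f.). Final answer: 0.02386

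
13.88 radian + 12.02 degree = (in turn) 13.88 radian = 13.88 rad. 1 degree = 0.017453293 rad, so 12.02 degree = 12.02 * 0.017453293 = 0.20978858 rad. Sum: 13.88 + 0.20978858 = 14.089789 rad. 1 turn = 6.2831853 rad, so 14.089789 rad = 14.089789 / 6.2831853 = 2.2424595 turn ≈ 2.242 turn (4 s.f.). Final answer: 2.242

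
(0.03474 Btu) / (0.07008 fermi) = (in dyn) 5.23e+22. Check: 1 Btu = 1055.0559 J, so 0.03474 Btu = 0.03474 * 1055.0559 = 36.65264 J. 1 fermi = 1e-15 m, so 0.07008 fermi = 0.07008 * 1e-15 = 7.008e-17 m. Combine: 36.65264 J / 7.008e-17 m = 5.2301142e+17 N. 1 dyn = 1e-05 N, so 5.2301142e+17 N = 5.2301142e+17 / 1e-05 = 5.2301142e+22 dyn ≈ 5.23e+22 dyn (4 s.f.).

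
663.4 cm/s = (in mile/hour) 14.84. Check: 1 cm/s = 0.01 m/s, so 663.4 cm/s = 663.4 * 0.01 = 6.634 m/s. 1 mile/hour = 0.44704 m/s, so 6.634 m/s = 6.634 / 0.44704 = 14.839835 mile/hour ≈ 14.84 mile/hour (4 s.f.).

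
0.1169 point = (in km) 1 point = 0.00035277778 m, so 0.1169 point = 0.1169 * 0.00035277778 = 4.1239722e-05 m. 1 km = 1000 m, so 4.1239722e-05 m = 4.1239722e-05 / 1000 = 4.1239722e-08 km ≈ 4.124e-08 km (4 s.f.). Final answer: 4.124e-08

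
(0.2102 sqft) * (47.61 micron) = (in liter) 1 sqft = 0.09290304 m^2, so 0.2102 sqft = 0.2102 * 0.09290304 = 0.019528219 m^2. 1 micron = 1e-06 m, so 47.61 micron = 47.61 * 1e-06 = 4.761e-05 m. Combine: 0.019528219 m^2 * 4.761e-05 m = 9.2973851e-07 m^3. 1 liter = 0.001 m^3, so 9.2973851e-07 m^3 = 9.2973851e-07 / 0.001 = 0.00092973851 liter ≈ 0.0009297 liter (4 s.f.). Final answer: 0.0009297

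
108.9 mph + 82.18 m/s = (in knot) 254.4. Check: 1 mph = 0.44704 m/s, so 108.9 mph = 108.9 * 0.44704 = 48.682656 m/s. 82.18 m/s is already in m/s. Sum: 48.682656 + 82.18 = 130.86266 m/s. 1 knot = 0.51444444 m/s, so 130.86266 m/s = 130.86266 / 0.51444444 = 254.37665 knot ≈ 254.4 knot (4 s.f.).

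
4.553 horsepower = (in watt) 3395. Check: 1 horsepower = 745.69987 W, so 4.553 horsepower = 4.553 * 745.69987 = 3395.1715 W. 3395.1715 W = 3395.1715 watt ≈ 3395 watt (4 s.f.).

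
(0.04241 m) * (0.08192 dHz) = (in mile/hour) 0.0007772. Check: 0.04241 m is already in m. 1 dHz = 0.1 Hz, so 0.08192 dHz = 0.08192 * 0.1 = 0.008192 Hz. Combine: 0.04241 m * 0.008192 Hz = 0.00034742272 m/s. 1 mile/hour = 0.44704 m/s, so 0.00034742272 m/s = 0.00034742272 / 0.44704 = 0.00077716249 mile/hour ≈ 0.0007772 mile/hour (4 s.f.).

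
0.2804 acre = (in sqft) 1.221e+04. Check: 1 acre = 4046.8564 m^2, so 0.2804 acre = 0.2804 * 4046.8564 = 1134.7385 m^2. 1 sqft = 0.09290304 m^2, so 1134.7385 m^2 = 1134.7385 / 0.09290304 = 12214.224 sqft ≈ 1.221e+04 sqft (4 s.f.).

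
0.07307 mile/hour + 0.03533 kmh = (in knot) 1 mile/hour = 0.44704 m/s, so 0.07307 mile/hour = 0.07307 * 0.44704 = 0.032665213 m/s. 1 kmh = 0.27777778 m/s, so 0.03533 kmh = 0.03533 * 0.27777778 = 0.0098138889 m/s. Sum: 0.032665213 + 0.0098138889 = 0.042479102 m/s. 1 knot = 0.51444444 m/s, so 0.042479102 m/s = 0.042479102 / 0.51444444 = 0.082572768 knot ≈ 0.08257 knot (4 s.f.). Final answer: 0.08257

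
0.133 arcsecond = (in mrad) 0.0006448. Check: 1 arcsecond = 4.8481368e-06 rad, so 0.133 arcsecond = 0.133 * 4.8481368e-06 = 6.448022e-07 rad. 1 mrad = 0.001 rad, so 6.448022e-07 rad = 6.448022e-07 / 0.001 = 0.0006448022 mrad ≈ 0.0006448 mrad (4 s.f.).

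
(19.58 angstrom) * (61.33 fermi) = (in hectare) 1.201e-26. Check: 1 angstrom = 1e-10 m, so 19.58 angstrom = 19.58 * 1e-10 = 1.958e-09 m. 1 fermi = 1e-15 m, so 61.33 fermi = 61.33 * 1e-15 = 6.133e-14 m. Combine: 1.958e-09 m * 6.133e-14 m = 1.2008414e-22 m^2. 1 hectare = 10000 m^2, so 1.2008414e-22 m^2 = 1.2008414e-22 / 10000 = 1.2008414e-26 hectare ≈ 1.201e-26 hectare (4 s.f.).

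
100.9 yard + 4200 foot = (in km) 1 yard = 0.9144 m, so 100.9 yard = 100.9 * 0.9144 = 92.26296 m. 1 foot = 0.3048 m, so 4200 foot = 4200 * 0.3048 = 1280.16 m. Sum: 92.26296 + 1280.16 = 1372.423 m. 1 km = 1000 m, so 1372.423 m = 1372.423 / 1000 = 1.372423 km ≈ 1.372 km (4 s.f.). Final answer: 1.372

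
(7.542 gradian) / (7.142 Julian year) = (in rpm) 5.019e-09. Check: 1 gradian = 0.015707963 rad, so 7.542 gradian = 7.542 * 0.015707963 = 0.11846946 rad. 1 Julian year = 31557600 s, so 7.142 Julian year = 7.142 * 31557600 = 2.2538438e+08 s. Combine: 0.11846946 rad / 2.2538438e+08 s = 5.2563296e-10 rad/s. 1 rpm = 0.10471976 rad/s, so 5.2563296e-10 rad/s = 5.2563296e-10 / 0.10471976 = 5.0194251e-09 rpm ≈ 5.019e-09 rpm (4 s.f.).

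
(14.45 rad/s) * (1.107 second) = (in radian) 14.45 rad/s is already in rad/s. 1.107 second = 1.107 s. Combine: 14.45 rad/s * 1.107 s = 15.99615 rad. 15.99615 rad = 15.99615 radian ≈ 16 radian (4 s.f.). Final answer: 16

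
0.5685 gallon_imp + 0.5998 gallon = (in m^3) 1 gallon_imp = 0.00454609 m^3, so 0.5685 gallon_imp = 0.5685 * 0.00454609 = 0.0025844522 m^3. 1 gallon = 0.0037854118 m^3, so 0.5998 gallon = 0.5998 * 0.0037854118 = 0.00227049 m^3. Sum: 0.0025844522 + 0.00227049 = 0.0048549422 m^3. Result: 0.0048549422 m^3 ≈ 0.004855 m^3 (4 s.f.). Final answer: 0.004855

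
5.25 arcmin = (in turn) 1 arcmin = 0.00029088821 rad, so 5.25 arcmin = 5.25 * 0.00029088821 = 0.0015271631 rad. 1 turn = 6.2831853 rad, so 0.0015271631 rad = 0.0015271631 / 6.2831853 = 0.00024305556 turn ≈ 0.0002431 turn (4 s.f.). Final answer: 0.0002431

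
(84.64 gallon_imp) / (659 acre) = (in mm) 0.0001443. Check: 1 gallon_imp = 0.00454609 m^3, so 84.64 gallon_imp = 84.64 * 0.00454609 = 0.38478106 m^3. 1 acre = 4046.8564 m^2, so 659 acre = 659 * 4046.8564 = 2666878.4 m^2. Combine: 0.38478106 m^3 / 2666878.4 m^2 = 1.4428144e-07 m. 1 mm = 0.001 m, so 1.4428144e-07 m = 1.4428144e-07 / 0.001 = 0.00014428144 mm ≈ 0.0001443 mm (4 s.f.).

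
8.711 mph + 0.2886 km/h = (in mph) 1 mph = 0.44704 m/s, so 8.711 mph = 8.711 * 0.44704 = 3.8941654 m/s. 1 km/h = 0.27777778 m/s, so 0.2886 km/h = 0.2886 * 0.27777778 = 0.080166667 m/s. Sum: 3.8941654 + 0.080166667 = 3.9743321 m/s. 1 mph = 0.44704 m/s, so 3.9743321 m/s = 3.9743321 / 0.44704 = 8.8903277 mph ≈ 8.89 mph (4 s.f.). Final answer: 8.89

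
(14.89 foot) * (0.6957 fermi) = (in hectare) 1 foot = 0.3048 m, so 14.89 foot = 14.89 * 0.3048 = 4.538472 m. 1 fermi = 1e-15 m, so 0.6957 fermi = 0.6957 * 1e-15 = 6.957e-16 m. Combine: 4.538472 m * 6.957e-16 m = 3.157415e-15 m^2. 1 hectare = 10000 m^2, so 3.157415e-15 m^2 = 3.157415e-15 / 10000 = 3.157415e-19 hectare ≈ 3.157e-19 hectare (4 s.f.). Final answer: 3.157e-19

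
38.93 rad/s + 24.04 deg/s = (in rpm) 375.8. Check: 38.93 rad/s is already in rad/s. 1 deg/s = 0.017453293 rad/s, so 24.04 deg/s = 24.04 * 0.017453293 = 0.41957715 rad/s. Sum: 38.93 + 0.41957715 = 39.349577 rad/s. 1 rpm = 0.10471976 rad/s, so 39.349577 rad/s = 39.349577 / 0.10471976 = 375.76078 rpm ≈ 375.8 rpm (4 s.f.).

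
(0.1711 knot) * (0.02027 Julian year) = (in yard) 6.158e+04. Check: 1 knot = 0.51444444 m/s, so 0.1711 knot = 0.1711 * 0.51444444 = 0.088021444 m/s. 1 Julian year = 31557600 s, so 0.02027 Julian year = 0.02027 * 31557600 = 639672.55 s. Combine: 0.088021444 m/s * 639672.55 s = 56304.902 m. 1 yard = 0.9144 m, so 56304.902 m = 56304.902 / 0.9144 = 61575.79 yard ≈ 6.158e+04 yard (4 s.f.).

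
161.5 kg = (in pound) 1 pound = 0.45359237 kg, so 161.5 kg = 161.5 / 0.45359237 = 356.04655 pound ≈ 356 pound (4 s.f.). Final answer: 356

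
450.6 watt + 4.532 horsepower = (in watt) 450.6 watt = 450.6 W. 1 horsepower = 745.69987 W, so 4.532 horsepower = 4.532 * 745.69987 = 3379.5118 W. Sum: 450.6 + 3379.5118 = 3830.1118 W. 3830.1118 W = 3830.1118 watt ≈ 3830 watt (4 s.f.). Final answer: 3830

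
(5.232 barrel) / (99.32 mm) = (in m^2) 8.375. Check: 1 barrel = 0.15898729 m^3, so 5.232 barrel = 5.232 * 0.15898729 = 0.83182153 m^3. 1 mm = 0.001 m, so 99.32 mm = 99.32 * 0.001 = 0.09932 m. Combine: 0.83182153 m^3 / 0.09932 m = 8.3751664 m^2. Result: 8.3751664 m^2 ≈ 8.375 m^2 (4 s.f.).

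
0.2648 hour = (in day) 0.01103. Check: 1 hour = 3600 s, so 0.2648 hour = 0.2648 * 3600 = 953.28 s. 1 day = 86400 s, so 953.28 s = 953.28 / 86400 = 0.011033333 day ≈ 0.01103 day (4 s.f.).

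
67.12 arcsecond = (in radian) 0.0003254. Check: 1 arcsecond = 4.8481368e-06 rad, so 67.12 arcsecond = 67.12 * 4.8481368e-06 = 0.00032540694 rad. 0.00032540694 rad = 0.00032540694 radian ≈ 0.0003254 radian (4 s.f.).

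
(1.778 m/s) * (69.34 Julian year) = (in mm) 3.891e+12. Check: 1.778 m/s is already in m/s. 1 Julian year = 31557600 s, so 69.34 Julian year = 69.34 * 31557600 = 2.188204e+09 s. Combine: 1.778 m/s * 2.188204e+09 s = 3.8906267e+09 m. 1 mm = 0.001 m, so 3.8906267e+09 m = 3.8906267e+09 / 0.001 = 3.8906267e+12 mm ≈ 3.891e+12 mm (4 s.f.).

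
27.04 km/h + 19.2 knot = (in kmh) 1 km/h = 0.27777778 m/s, so 27.04 km/h = 27.04 * 0.27777778 = 7.5111111 m/s. 1 knot = 0.51444444 m/s, so 19.2 knot = 19.2 * 0.51444444 = 9.8773333 m/s. Sum: 7.5111111 + 9.8773333 = 17.388444 m/s. 1 kmh = 0.27777778 m/s, so 17.388444 m/s = 17.388444 / 0.27777778 = 62.5984 kmh ≈ 62.6 kmh (4 s.f.). Final answer: 62.6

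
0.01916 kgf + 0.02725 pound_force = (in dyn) 1 kgf = 9.80665 N, so 0.01916 kgf = 0.01916 * 9.80665 = 0.18789541 N. 1 pound_force = 4.4482216 N, so 0.02725 pound_force = 0.02725 * 4.4482216 = 0.12121404 N. Sum: 0.18789541 + 0.12121404 = 0.30910945 N. 1 dyn = 1e-05 N, so 0.30910945 N = 0.30910945 / 1e-05 = 30910.945 dyn ≈ 3.091e+04 dyn (4 s.f.). Final answer: 3.091e+04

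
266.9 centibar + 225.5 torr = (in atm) 1 centibar = 1000 Pa, so 266.9 centibar = 266.9 * 1000 = 266900 Pa. 1 torr = 133.32237 Pa, so 225.5 torr = 225.5 * 133.32237 = 30064.194 Pa. Sum: 266900 + 30064.194 = 296964.19 Pa. 1 atm = 101325 Pa, so 296964.19 Pa = 296964.19 / 101325 = 2.9308087 atm ≈ 2.931 atm (4 s.f.). Final answer: 2.931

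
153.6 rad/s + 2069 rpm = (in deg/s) 153.6 rad/s is already in rad/s. 1 rpm = 0.10471976 rad/s, so 2069 rpm = 2069 * 0.10471976 = 216.66517 rad/s. Sum: 153.6 + 216.66517 = 370.26517 rad/s. 1 deg/s = 0.017453293 rad/s, so 370.26517 rad/s = 370.26517 / 0.017453293 = 21214.632 deg/s ≈ 2.121e+04 deg/s (4 s.f.). Final answer: 2.121e+04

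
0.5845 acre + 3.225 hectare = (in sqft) 1 acre = 4046.8564 m^2, so 0.5845 acre = 0.5845 * 4046.8564 = 2365.3876 m^2. 1 hectare = 10000 m^2, so 3.225 hectare = 3.225 * 10000 = 32250 m^2. Sum: 2365.3876 + 32250 = 34615.388 m^2. 1 sqft = 0.09290304 m^2, so 34615.388 m^2 = 34615.388 / 0.09290304 = 372596.93 sqft ≈ 3.726e+05 sqft (4 s.f.). Final answer: 3.726e+05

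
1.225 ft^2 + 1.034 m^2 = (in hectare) 0.0001148. Check: 1 ft^2 = 0.09290304 m^2, so 1.225 ft^2 = 1.225 * 0.09290304 = 0.11380622 m^2. 1.034 m^2 is already in m^2. Sum: 0.11380622 + 1.034 = 1.1478062 m^2. 1 hectare = 10000 m^2, so 1.1478062 m^2 = 1.1478062 / 10000 = 0.00011478062 hectare ≈ 0.0001148 hectare (4 s.f.).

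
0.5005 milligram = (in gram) 0.0005005. Check: 1 milligram = 1e-06 kg, so 0.5005 milligram = 0.5005 * 1e-06 = 5.005e-07 kg. 1 gram = 0.001 kg, so 5.005e-07 kg = 5.005e-07 / 0.001 = 0.0005005 gram.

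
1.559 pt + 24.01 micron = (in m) 1 pt = 0.00035277778 m, so 1.559 pt = 1.559 * 0.00035277778 = 0.00054998056 m. 1 micron = 1e-06 m, so 24.01 micron = 24.01 * 1e-06 = 2.401e-05 m. Sum: 0.00054998056 + 2.401e-05 = 0.00057399056 m. Result: 0.00057399056 m ≈ 0.000574 m (4 s.f.). Final answer: 0.000574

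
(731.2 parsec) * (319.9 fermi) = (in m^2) 1 parsec = 3.0856776e+16 m, so 731.2 parsec = 731.2 * 3.0856776e+16 = 2.2562474e+19 m. 1 fermi = 1e-15 m, so 319.9 fermi = 319.9 * 1e-15 = 3.199e-13 m. Combine: 2.2562474e+19 m * 3.199e-13 m = 7217735.6 m^2. Result: 7217735.6 m^2 ≈ 7.218e+06 m^2 (4 s.f.). Final answer: 7.218e+06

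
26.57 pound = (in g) 1.205e+04. Check: 1 pound = 0.45359237 kg, so 26.57 pound = 26.57 * 0.45359237 = 12.051949 kg. 1 g = 0.001 kg, so 12.051949 kg = 12.051949 / 0.001 = 12051.949 g ≈ 1.205e+04 g (4 s.f.).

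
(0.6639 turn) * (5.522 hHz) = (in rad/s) 1 turn = 6.2831853 rad, so 0.6639 turn = 0.6639 * 6.2831853 = 4.1714067 rad. 1 hHz = 100 Hz, so 5.522 hHz = 5.522 * 100 = 552.2 Hz. Combine: 4.1714067 rad * 552.2 Hz = 2303.4508 rad/s. Result: 2303.4508 rad/s ≈ 2303 rad/s (4 s.f.). Final answer: 2303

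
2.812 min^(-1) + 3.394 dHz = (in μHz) 1 min^(-1) = 0.016666667 Hz, so 2.812 min^(-1) = 2.812 * 0.016666667 = 0.046866667 Hz. 1 dHz = 0.1 Hz, so 3.394 dHz = 3.394 * 0.1 = 0.3394 Hz. Sum: 0.046866667 + 0.3394 = 0.38626667 Hz. 1 μHz = 1e-06 Hz, so 0.38626667 Hz = 0.38626667 / 1e-06 = 386266.67 μHz ≈ 3.863e+05 μHz (4 s.f.). Final answer: 3.863e+05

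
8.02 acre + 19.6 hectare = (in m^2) 1 acre = 4046.8564 m^2, so 8.02 acre = 8.02 * 4046.8564 = 32455.789 m^2. 1 hectare = 10000 m^2, so 19.6 hectare = 19.6 * 10000 = 196000 m^2. Sum: 32455.789 + 196000 = 228455.79 m^2. Result: 228455.79 m^2 ≈ 2.285e+05 m^2 (4 s.f.). Final answer: 2.285e+05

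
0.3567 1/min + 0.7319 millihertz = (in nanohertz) 1 1/min = 0.016666667 Hz, so 0.3567 1/min = 0.3567 * 0.016666667 = 0.005945 Hz. 1 millihertz = 0.001 Hz, so 0.7319 millihertz = 0.7319 * 0.001 = 0.0007319 Hz. Sum: 0.005945 + 0.0007319 = 0.0066769 Hz. 1 nanohertz = 1e-09 Hz, so 0.0066769 Hz = 0.0066769 / 1e-09 = 6676900 nanohertz ≈ 6.677e+06 nanohertz (4 s.f.). Final answer: 6.677e+06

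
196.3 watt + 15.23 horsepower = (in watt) 196.3 watt = 196.3 W. 1 horsepower = 745.69987 W, so 15.23 horsepower = 15.23 * 745.69987 = 11357.009 W. Sum: 196.3 + 11357.009 = 11553.309 W. 11553.309 W = 11553.309 watt ≈ 1.155e+04 watt (4 s.f.). Final answer: 1.155e+04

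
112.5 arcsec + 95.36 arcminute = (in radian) 0.02828. Check: 1 arcsec = 4.8481368e-06 rad, so 112.5 arcsec = 112.5 * 4.8481368e-06 = 0.00054541539 rad. 1 arcminute = 0.00029088821 rad, so 95.36 arcminute = 95.36 * 0.00029088821 = 0.0277391 rad. Sum: 0.00054541539 + 0.0277391 = 0.028284515 rad. 0.028284515 rad = 0.028284515 radian ≈ 0.02828 radian (4 s.f.).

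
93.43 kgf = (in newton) 916.2. Check: 1 kgf = 9.80665 N, so 93.43 kgf = 93.43 * 9.80665 = 916.23531 N. 916.23531 N = 916.23531 newton ≈ 916.2 newton (4 s.f.).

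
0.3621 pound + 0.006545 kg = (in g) 1 pound = 0.45359237 kg, so 0.3621 pound = 0.3621 * 0.45359237 = 0.1642458 kg. 0.006545 kg is already in kg. Sum: 0.1642458 + 0.006545 = 0.1707908 kg. 1 g = 0.001 kg, so 0.1707908 kg = 0.1707908 / 0.001 = 170.7908 g ≈ 170.8 g (4 s.f.). Final answer: 170.8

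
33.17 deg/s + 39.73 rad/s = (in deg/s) 1 deg/s = 0.017453293 rad/s, so 33.17 deg/s = 33.17 * 0.017453293 = 0.57892571 rad/s. 39.73 rad/s is already in rad/s. Sum: 0.57892571 + 39.73 = 40.308926 rad/s. 1 deg/s = 0.017453293 rad/s, so 40.308926 rad/s = 40.308926 / 0.017453293 = 2309.5313 deg/s ≈ 2310 deg/s (4 s.f.). Final answer: 2310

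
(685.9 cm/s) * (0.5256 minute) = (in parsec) 1 cm/s = 0.01 m/s, so 685.9 cm/s = 685.9 * 0.01 = 6.859 m/s. 1 minute = 60 s, so 0.5256 minute = 0.5256 * 60 = 31.536 s. Combine: 6.859 m/s * 31.536 s = 216.30542 m. 1 parsec = 3.0856776e+16 m, so 216.30542 m = 216.30542 / 3.0856776e+16 = 7.0099814e-15 parsec ≈ 7.01e-15 parsec (4 s.f.). Final answer: 7.01e-15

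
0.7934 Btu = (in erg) 1 Btu = 1055.0559 J, so 0.7934 Btu = 0.7934 * 1055.0559 = 837.08131 J. 1 erg = 1e-07 J, so 837.08131 J = 837.08131 / 1e-07 = 8.3708131e+09 erg ≈ 8.371e+09 erg (4 s.f.). Final answer: 8.371e+09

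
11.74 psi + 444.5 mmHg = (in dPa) 1.402e+06. Check: 1 psi = 6894.7573 Pa, so 11.74 psi = 11.74 * 6894.7573 = 80944.451 Pa. 1 mmHg = 133.32237 Pa, so 444.5 mmHg = 444.5 * 133.32237 = 59261.793 Pa. Sum: 80944.451 + 59261.793 = 140206.24 Pa. 1 dPa = 0.1 Pa, so 140206.24 Pa = 140206.24 / 0.1 = 1402062.4 dPa ≈ 1.402e+06 dPa (4 s.f.).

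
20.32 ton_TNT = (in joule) 1 ton_TNT = 4.184e+09 J, so 20.32 ton_TNT = 20.32 * 4.184e+09 = 8.501888e+10 J. 8.501888e+10 J = 8.501888e+10 joule ≈ 8.502e+10 joule (4 s.f.). Final answer: 8.502e+10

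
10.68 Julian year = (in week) 1 Julian year = 31557600 s, so 10.68 Julian year = 10.68 * 31557600 = 3.3703517e+08 s. 1 week = 604800 s, so 3.3703517e+08 s = 3.3703517e+08 / 604800 = 557.26714 week ≈ 557.3 week (4 s.f.). Final answer: 557.3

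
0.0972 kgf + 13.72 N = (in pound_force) 3.299. Check: 1 kgf = 9.80665 N, so 0.0972 kgf = 0.0972 * 9.80665 = 0.95320638 N. 13.72 N is already in N. Sum: 0.95320638 + 13.72 = 14.673206 N. 1 pound_force = 4.4482216 N, so 14.673206 N = 14.673206 / 4.4482216 = 3.298668 pound_force ≈ 3.299 pound_force (4 s.f.).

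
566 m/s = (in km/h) 2038. Check: 1 km/h = 0.27777778 m/s, so 566 m/s = 566 / 0.27777778 = 2037.6 km/h ≈ 2038 km/h (4 s.f.).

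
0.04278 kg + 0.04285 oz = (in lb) 0.04278 kg is already in kg. 1 oz = 0.028349523 kg, so 0.04285 oz = 0.04285 * 0.028349523 = 0.0012147771 kg. Sum: 0.04278 + 0.0012147771 = 0.043994777 kg. 1 lb = 0.45359237 kg, so 0.043994777 kg = 0.043994777 / 0.45359237 = 0.096991881 lb ≈ 0.09699 lb (4 s.f.). Final answer: 0.09699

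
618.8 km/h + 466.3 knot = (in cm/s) 4.118e+04. Check: 1 km/h = 0.27777778 m/s, so 618.8 km/h = 618.8 * 0.27777778 = 171.88889 m/s. 1 knot = 0.51444444 m/s, so 466.3 knot = 466.3 * 0.51444444 = 239.88544 m/s. Sum: 171.88889 + 239.88544 = 411.77433 m/s. 1 cm/s = 0.01 m/s, so 411.77433 m/s = 411.77433 / 0.01 = 41177.433 cm/s ≈ 4.118e+04 cm/s (4 s.f.).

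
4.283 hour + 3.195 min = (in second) 1 hour = 3600 s, so 4.283 hour = 4.283 * 3600 = 15418.8 s. 1 min = 60 s, so 3.195 min = 3.195 * 60 = 191.7 s. Sum: 15418.8 + 191.7 = 15610.5 s. 15610.5 s = 15610.5 second ≈ 1.561e+04 second (4 s.f.). Final answer: 1.561e+04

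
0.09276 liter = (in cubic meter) 9.276e-05. Check: 1 liter = 0.001 m^3, so 0.09276 liter = 0.09276 * 0.001 = 9.276e-05 m^3. 9.276e-05 m^3 = 9.276e-05 cubic meter.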